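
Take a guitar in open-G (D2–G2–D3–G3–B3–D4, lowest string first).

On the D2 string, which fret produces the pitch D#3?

13

D#3 is 13 semitones above the open D2 (D–D#–E–F–…–C#–D–D#), so it sits at fret 13.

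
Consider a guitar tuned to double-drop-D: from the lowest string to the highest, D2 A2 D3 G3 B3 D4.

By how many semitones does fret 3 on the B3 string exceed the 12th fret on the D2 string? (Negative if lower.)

B3 at fret 3 → D4 (MIDI 62); D2 at fret 12 → D3 (MIDI 50).
62 − 50 = 12, so the two pitches are 12 semitones apart.

12 semitones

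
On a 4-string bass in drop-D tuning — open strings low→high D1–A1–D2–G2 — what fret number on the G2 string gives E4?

21

E4 is 21 semitones above the open G2 (G–G#–A–A#–…–D–D#–E), so it sits at fret 21.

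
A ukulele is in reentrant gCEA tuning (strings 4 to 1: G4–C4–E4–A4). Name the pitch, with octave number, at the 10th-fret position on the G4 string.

Each fret is one semitone, so G4 + 10 = F5.

F5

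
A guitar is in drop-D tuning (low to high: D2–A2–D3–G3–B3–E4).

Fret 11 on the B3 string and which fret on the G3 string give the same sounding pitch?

15

B3 at fret 11 is B3 + 11 semitones = A#4.
The open G3 string is 4 semitones below the open B3, so the same pitch on the G3 string lies at fret 11 + 4 = 15.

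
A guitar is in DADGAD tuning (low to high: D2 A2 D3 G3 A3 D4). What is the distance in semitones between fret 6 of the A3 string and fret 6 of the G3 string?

A3 at fret 6 → D♯4 (MIDI 63); G3 at fret 6 → C♯4 (MIDI 61).
63 − 61 = 2, so the two pitches are 2 semitones apart, with D♯4 the higher.

2 semitones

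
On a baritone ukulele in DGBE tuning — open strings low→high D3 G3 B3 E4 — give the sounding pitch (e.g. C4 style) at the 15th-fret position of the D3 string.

The open D3 string plus 15 semitones: D–D#–E–F–…–D#–E–F.
The walk passes from B into C once, so the octave number goes from 3 to 4.

F4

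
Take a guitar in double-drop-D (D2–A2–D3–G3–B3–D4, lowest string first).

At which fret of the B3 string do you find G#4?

9

G#4 is 9 semitones above the open B3 (B–C–C#–D–D#–E–F–F#–G–G#), so it sits at fret 9.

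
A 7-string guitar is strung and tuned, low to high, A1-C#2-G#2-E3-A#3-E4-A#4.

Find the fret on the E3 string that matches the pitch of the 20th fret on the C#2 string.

C#2 at fret 20 is C#2 + 20 semitones = A3.
The open E3 string is 15 semitones above the open C#2, so the same pitch on the E3 string lies at fret 20 − 15 = 5.

5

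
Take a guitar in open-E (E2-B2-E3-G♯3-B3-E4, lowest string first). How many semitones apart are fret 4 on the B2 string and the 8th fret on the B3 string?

B2 at fret 4 → D♯3 (MIDI 51); B3 at fret 8 → G4 (MIDI 67).
51 − 67 = -16, so the two pitches are 16 semitones apart, with G4 the higher.

16 semitones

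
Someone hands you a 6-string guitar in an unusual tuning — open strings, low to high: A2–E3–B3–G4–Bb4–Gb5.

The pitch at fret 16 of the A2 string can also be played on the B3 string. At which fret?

2

Fret 16 on A2 is MIDI 45 + 16 = 61 (Db4). On the B3 string (open MIDI 59), that pitch is 61 − 59 = fret 2.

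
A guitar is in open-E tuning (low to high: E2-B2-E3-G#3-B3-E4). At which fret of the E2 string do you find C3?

8

C3 is 8 semitones above the open E2 (E–F–F#–G–G#–A–A#–B–C), so it sits at fret 8.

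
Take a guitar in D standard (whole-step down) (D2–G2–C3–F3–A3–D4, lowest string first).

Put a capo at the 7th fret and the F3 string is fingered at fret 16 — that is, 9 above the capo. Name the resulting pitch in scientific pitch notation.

The capo raises the open F3 by 7 semitones to C4; fretting 9 more gives F3 + 7 + 9 = F3 + 16 semitones = A4.

A4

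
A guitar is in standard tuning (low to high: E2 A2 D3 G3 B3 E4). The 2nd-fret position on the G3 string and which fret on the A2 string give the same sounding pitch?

12

Fret 2 on G3 is MIDI 55 + 2 = 57 (A3). On the A2 string (open MIDI 45), that pitch is 57 − 45 = fret 12.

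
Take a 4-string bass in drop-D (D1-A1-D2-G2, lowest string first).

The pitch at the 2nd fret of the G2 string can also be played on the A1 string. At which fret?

12

G2 at fret 2 is G2 + 2 semitones = A2.
The open A1 string is 10 semitones below the open G2, so the same pitch on the A1 string lies at fret 2 + 10 = 12.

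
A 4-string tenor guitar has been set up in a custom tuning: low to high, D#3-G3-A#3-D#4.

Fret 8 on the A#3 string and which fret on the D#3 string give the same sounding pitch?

A#3 at fret 8 is A#3 + 8 semitones = F#4.
The open D#3 string is 7 semitones below the open A#3, so the same pitch on the D#3 string lies at fret 8 + 7 = 15.

15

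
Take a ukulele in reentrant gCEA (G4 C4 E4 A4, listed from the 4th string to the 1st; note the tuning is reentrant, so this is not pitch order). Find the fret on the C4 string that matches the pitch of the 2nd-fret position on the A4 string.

11

Fret 2 on A4 is MIDI 69 + 2 = 71 (B4). On the C4 string (open MIDI 60), that pitch is 71 − 60 = fret 11.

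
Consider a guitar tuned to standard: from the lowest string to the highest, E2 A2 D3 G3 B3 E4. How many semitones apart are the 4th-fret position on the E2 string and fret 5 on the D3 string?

E2 at fret 4 → G#2 (MIDI 44); D3 at fret 5 → G3 (MIDI 55).
44 − 55 = -11, so the two pitches are 11 semitones apart, with G3 the higher.

11 semitones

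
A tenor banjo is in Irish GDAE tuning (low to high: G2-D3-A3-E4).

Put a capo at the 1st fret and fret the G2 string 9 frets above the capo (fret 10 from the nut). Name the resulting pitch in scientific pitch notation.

F3

The capo raises the open G2 by 1 semitone to G♯2; fretting 9 more gives G2 + 1 + 9 = G2 + 10 semitones = F3.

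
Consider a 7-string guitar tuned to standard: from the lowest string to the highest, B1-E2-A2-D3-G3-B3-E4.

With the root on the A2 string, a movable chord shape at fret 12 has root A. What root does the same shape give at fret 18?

D♯

Moving from fret 12 to fret 18 shifts the root by 6 semitones.
A up 6 semitones is D♯.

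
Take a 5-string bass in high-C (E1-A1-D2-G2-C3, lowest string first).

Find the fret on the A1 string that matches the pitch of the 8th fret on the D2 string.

13

D2 at fret 8 is D2 + 8 semitones = A♯2.
The open A1 string is 5 semitones below the open D2, so the same pitch on the A1 string lies at fret 8 + 5 = 13.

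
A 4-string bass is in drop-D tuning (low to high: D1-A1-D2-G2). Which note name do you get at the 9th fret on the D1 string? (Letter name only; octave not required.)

D1 is MIDI 26. Adding 9 gives 35; 35 mod 12 = 11, i.e. B.

B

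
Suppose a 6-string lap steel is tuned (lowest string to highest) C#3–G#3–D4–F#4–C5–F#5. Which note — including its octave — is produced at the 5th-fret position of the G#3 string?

C#4

Each fret is one semitone, so G#3 + 5 = C#4.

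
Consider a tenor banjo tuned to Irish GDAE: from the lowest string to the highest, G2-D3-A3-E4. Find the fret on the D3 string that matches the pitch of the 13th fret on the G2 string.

6

Fret 13 on G2 is MIDI 43 + 13 = 56 (G♯3). On the D3 string (open MIDI 50), that pitch is 56 − 50 = fret 6.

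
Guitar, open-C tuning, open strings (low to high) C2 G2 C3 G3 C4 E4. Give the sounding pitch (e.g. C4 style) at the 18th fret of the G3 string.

The open G3 string plus 18 semitones: G–G#–A–A#–…–B–C–C#.
The walk passes from B into C 2 times, so the octave number goes from 3 to 5.

C#5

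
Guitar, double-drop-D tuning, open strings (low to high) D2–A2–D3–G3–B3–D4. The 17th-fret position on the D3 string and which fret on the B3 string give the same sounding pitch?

8

Fret 17 on D3 is MIDI 50 + 17 = 67 (G4). On the B3 string (open MIDI 59), that pitch is 67 − 59 = fret 8.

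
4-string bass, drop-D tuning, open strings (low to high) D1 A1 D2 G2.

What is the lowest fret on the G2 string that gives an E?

From G2, count semitones up the chromatic scale until reaching E: G–G#–A–A#–B–C–C#–D–D#–E — 9 steps.

9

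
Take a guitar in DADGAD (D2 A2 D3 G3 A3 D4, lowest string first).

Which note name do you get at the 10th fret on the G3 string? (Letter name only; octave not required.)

Each fret is one semitone, so G3 + 10 = F.

F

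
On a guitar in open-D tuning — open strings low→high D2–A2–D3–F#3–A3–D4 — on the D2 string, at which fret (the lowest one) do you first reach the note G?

From D2, count semitones up the chromatic scale until reaching G: D–D#–E–F–F#–G — 5 steps.

5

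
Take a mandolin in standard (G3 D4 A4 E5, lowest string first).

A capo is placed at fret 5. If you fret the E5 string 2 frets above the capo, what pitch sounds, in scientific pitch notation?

B5

The capo raises the open E5 by 5 semitones to A5; fretting 2 more gives E5 + 5 + 2 = E5 + 7 semitones = B5.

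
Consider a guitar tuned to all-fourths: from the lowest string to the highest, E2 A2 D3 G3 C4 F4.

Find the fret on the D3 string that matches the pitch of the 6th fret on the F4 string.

F4 at fret 6 is F4 + 6 semitones = B4.
The open D3 string is 15 semitones below the open F4, so the same pitch on the D3 string lies at fret 6 + 15 = 21.

21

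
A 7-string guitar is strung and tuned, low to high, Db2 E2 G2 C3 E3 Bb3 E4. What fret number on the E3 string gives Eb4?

Eb4 is 11 semitones above the open E3 (E–F–Gb–G–…–Db–D–Eb), so it sits at fret 11.

11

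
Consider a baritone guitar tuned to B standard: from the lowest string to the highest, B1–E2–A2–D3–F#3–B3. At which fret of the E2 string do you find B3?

19

B3 is 19 semitones above the open E2 (E–F–F#–G–…–A–A#–B), so it sits at fret 19.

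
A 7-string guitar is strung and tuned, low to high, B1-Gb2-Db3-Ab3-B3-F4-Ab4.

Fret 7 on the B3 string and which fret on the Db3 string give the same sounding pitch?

17

B3 at fret 7 is B3 + 7 semitones = Gb4.
The open Db3 string is 10 semitones below the open B3, so the same pitch on the Db3 string lies at fret 7 + 10 = 17.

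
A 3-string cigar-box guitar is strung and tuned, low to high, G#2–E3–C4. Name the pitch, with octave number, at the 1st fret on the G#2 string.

A2

Each fret is one semitone, so G#2 + 1 = A2.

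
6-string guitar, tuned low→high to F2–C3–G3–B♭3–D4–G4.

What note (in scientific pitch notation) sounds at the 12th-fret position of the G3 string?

The open G3 string plus 12 semitones: G–Ab–A–Bb–…–F–Gb–G.
The walk passes from B into C once, so the octave number goes from 3 to 4.

G4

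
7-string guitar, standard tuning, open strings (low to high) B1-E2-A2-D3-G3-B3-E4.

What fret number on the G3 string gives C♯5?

18

C♯5 is 18 semitones above the open G3 (G–G#–A–A#–…–B–C–C#), so it sits at fret 18.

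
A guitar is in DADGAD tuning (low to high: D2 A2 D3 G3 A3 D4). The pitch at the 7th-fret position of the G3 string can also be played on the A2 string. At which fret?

G3 at fret 7 is G3 + 7 semitones = D4.
The open A2 string is 10 semitones below the open G3, so the same pitch on the A2 string lies at fret 7 + 10 = 17.

17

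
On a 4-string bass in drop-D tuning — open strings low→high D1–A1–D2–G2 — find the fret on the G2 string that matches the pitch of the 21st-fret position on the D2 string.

16

D2 at fret 21 is D2 + 21 semitones = B3.
The open G2 string is 5 semitones above the open D2, so the same pitch on the G2 string lies at fret 21 − 5 = 16.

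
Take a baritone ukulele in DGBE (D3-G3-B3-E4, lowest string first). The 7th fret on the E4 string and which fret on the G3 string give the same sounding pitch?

16

Fret 7 on E4 is MIDI 64 + 7 = 71 (B4). On the G3 string (open MIDI 55), that pitch is 71 − 55 = fret 16.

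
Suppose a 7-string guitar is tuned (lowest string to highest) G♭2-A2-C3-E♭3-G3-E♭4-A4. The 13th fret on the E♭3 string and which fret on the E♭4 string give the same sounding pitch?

1

E♭3 at fret 13 is E♭3 + 13 semitones = E4.
The open E♭4 string is 12 semitones above the open E♭3, so the same pitch on the E♭4 string lies at fret 13 − 12 = 1.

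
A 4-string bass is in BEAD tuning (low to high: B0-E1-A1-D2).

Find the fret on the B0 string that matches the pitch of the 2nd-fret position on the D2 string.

17

D2 at fret 2 is D2 + 2 semitones = E2.
The open B0 string is 15 semitones below the open D2, so the same pitch on the B0 string lies at fret 2 + 15 = 17.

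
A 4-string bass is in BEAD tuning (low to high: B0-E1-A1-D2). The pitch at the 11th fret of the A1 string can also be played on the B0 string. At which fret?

21

Fret 11 on A1 is MIDI 33 + 11 = 44 (G♯2). On the B0 string (open MIDI 23), that pitch is 44 − 23 = fret 21.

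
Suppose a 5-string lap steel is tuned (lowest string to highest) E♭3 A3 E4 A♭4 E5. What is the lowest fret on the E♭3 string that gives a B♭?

7

From E♭3, count semitones up the chromatic scale until reaching B♭: Eb–E–F–Gb–G–Ab–A–Bb — 7 steps.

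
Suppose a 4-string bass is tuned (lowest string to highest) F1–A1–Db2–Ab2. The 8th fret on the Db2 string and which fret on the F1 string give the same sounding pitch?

Db2 at fret 8 is Db2 + 8 semitones = A2.
The open F1 string is 8 semitones below the open Db2, so the same pitch on the F1 string lies at fret 8 + 8 = 16.

16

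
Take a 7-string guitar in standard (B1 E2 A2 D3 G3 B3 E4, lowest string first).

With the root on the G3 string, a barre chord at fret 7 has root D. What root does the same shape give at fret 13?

Moving from fret 7 to fret 13 shifts the root by 6 semitones.
D up 6 semitones is G#.

G#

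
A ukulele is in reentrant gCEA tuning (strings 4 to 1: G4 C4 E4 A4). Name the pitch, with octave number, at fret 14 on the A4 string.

B5

Each fret is one semitone, so A4 + 14 = B5.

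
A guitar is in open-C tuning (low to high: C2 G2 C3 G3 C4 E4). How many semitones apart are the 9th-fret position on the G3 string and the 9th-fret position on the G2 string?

G3 at fret 9 → E4 (MIDI 64); G2 at fret 9 → E3 (MIDI 52).
64 − 52 = 12, so the two pitches are 12 semitones apart, with E4 the higher.

12 semitones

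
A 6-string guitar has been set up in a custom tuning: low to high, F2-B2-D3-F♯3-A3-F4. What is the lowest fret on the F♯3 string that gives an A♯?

4

From F♯3, count semitones up the chromatic scale until reaching A♯: F#–G–G#–A–A# — 4 steps.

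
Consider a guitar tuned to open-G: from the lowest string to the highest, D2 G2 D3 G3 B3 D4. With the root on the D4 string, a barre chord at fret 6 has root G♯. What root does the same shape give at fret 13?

D♯

Moving from fret 6 to fret 13 shifts the root by 7 semitones.
G♯ up 7 semitones is D♯.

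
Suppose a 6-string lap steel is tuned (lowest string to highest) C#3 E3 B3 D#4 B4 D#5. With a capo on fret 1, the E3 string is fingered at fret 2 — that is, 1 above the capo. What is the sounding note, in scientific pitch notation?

F#3

The capo raises the open E3 by 1 semitone to F3; fretting 1 more gives E3 + 1 + 1 = E3 + 2 semitones = F#3.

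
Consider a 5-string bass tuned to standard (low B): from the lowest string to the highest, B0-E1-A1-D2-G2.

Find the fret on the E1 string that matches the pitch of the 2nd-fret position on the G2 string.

17

G2 at fret 2 is G2 + 2 semitones = A2.
The open E1 string is 15 semitones below the open G2, so the same pitch on the E1 string lies at fret 2 + 15 = 17.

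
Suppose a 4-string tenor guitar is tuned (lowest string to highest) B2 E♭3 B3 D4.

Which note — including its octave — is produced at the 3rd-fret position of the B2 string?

D3

The open B2 string plus 3 semitones: B–C–Db–D.
The walk passes from B into C once, so the octave number goes from 2 to 3.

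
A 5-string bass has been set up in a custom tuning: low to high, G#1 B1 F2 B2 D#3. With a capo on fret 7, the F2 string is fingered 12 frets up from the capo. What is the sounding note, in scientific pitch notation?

C4

The capo raises the open F2 by 7 semitones to C3; fretting 12 more gives F2 + 7 + 12 = F2 + 19 semitones = C4.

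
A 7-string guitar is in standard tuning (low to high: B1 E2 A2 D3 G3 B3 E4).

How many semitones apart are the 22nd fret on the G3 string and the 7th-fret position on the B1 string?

35 semitones

G3 at fret 22 → F5 (MIDI 77); B1 at fret 7 → F#2 (MIDI 42).
77 − 42 = 35, so the two pitches are 35 semitones apart, with F5 the higher.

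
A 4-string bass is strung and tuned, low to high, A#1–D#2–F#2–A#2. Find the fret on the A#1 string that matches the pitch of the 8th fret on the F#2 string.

16

F#2 at fret 8 is F#2 + 8 semitones = D3.
The open A#1 string is 8 semitones below the open F#2, so the same pitch on the A#1 string lies at fret 8 + 8 = 16.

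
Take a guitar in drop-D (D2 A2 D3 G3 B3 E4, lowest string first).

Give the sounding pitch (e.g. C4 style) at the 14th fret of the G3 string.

G3 is MIDI 55. Adding 14 gives 69, which is A4.

A4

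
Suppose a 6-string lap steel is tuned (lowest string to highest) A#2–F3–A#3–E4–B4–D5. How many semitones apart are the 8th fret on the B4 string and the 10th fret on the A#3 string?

11 semitones

B4 at fret 8 → G5 (MIDI 79); A#3 at fret 10 → G#4 (MIDI 68).
79 − 68 = 11, so the two pitches are 11 semitones apart, with G5 the higher.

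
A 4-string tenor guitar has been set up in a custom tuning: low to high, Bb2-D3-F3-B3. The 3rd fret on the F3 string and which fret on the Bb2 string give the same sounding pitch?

10

F3 at fret 3 is F3 + 3 semitones = Ab3.
The open Bb2 string is 7 semitones below the open F3, so the same pitch on the Bb2 string lies at fret 3 + 7 = 10.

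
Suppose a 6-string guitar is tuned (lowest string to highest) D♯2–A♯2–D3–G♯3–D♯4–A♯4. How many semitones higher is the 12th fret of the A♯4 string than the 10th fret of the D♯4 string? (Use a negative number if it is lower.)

A♯4 at fret 12 → A♯5 (MIDI 82); D♯4 at fret 10 → C♯5 (MIDI 73).
82 − 73 = 9, so the two pitches are 9 semitones apart.

9 semitones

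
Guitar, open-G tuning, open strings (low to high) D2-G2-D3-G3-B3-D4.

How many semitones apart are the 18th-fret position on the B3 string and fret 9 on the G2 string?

B3 at fret 18 → F5 (MIDI 77); G2 at fret 9 → E3 (MIDI 52).
77 − 52 = 25, so the two pitches are 25 semitones apart, with F5 the higher.

25 semitones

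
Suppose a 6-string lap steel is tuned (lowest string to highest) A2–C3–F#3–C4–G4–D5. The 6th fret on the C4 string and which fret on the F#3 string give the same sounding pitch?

C4 at fret 6 is C4 + 6 semitones = F#4.
The open F#3 string is 6 semitones below the open C4, so the same pitch on the F#3 string lies at fret 6 + 6 = 12.

12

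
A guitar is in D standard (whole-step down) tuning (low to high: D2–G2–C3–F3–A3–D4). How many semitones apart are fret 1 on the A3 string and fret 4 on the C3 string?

A3 at fret 1 → A#3 (MIDI 58); C3 at fret 4 → E3 (MIDI 52).
58 − 52 = 6, so the two pitches are 6 semitones apart, with A#3 the higher.

6 semitones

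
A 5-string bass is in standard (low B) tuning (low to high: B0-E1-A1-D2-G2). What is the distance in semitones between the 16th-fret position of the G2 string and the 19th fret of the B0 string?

G2 at fret 16 → B3 (MIDI 59); B0 at fret 19 → F#2 (MIDI 42).
59 − 42 = 17, so the two pitches are 17 semitones apart, with B3 the higher.

17 semitones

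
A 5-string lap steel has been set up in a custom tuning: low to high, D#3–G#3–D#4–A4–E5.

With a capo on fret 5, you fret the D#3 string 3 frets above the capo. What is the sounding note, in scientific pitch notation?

B3

The capo raises the open D#3 by 5 semitones to G#3; fretting 3 more gives D#3 + 5 + 3 = D#3 + 8 semitones = B3.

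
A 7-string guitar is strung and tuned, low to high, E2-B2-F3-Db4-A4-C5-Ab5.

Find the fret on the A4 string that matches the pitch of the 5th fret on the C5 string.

8

C5 at fret 5 is C5 + 5 semitones = F5.
The open A4 string is 3 semitones below the open C5, so the same pitch on the A4 string lies at fret 5 + 3 = 8.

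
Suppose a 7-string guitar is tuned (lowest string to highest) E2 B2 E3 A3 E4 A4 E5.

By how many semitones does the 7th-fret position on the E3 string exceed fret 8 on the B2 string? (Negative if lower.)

4 semitones

E3 at fret 7 → B3 (MIDI 59); B2 at fret 8 → G3 (MIDI 55).
59 − 55 = 4, so the two pitches are 4 semitones apart.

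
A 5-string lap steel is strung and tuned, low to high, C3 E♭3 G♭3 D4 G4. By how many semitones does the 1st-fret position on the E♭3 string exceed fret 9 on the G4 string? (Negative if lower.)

E♭3 at fret 1 → E3 (MIDI 52); G4 at fret 9 → E5 (MIDI 76).
52 − 76 = -24, so the two pitches are 24 semitones apart.

-24 semitones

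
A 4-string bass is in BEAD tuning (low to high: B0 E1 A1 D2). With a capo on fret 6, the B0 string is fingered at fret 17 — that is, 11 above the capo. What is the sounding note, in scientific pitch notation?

The capo raises the open B0 by 6 semitones to F1; fretting 11 more gives B0 + 6 + 11 = B0 + 17 semitones = E2.

E2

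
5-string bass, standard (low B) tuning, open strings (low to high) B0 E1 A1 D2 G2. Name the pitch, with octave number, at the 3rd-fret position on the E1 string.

The open E1 string plus 3 semitones: E–F–F#–G.
No B→C boundary is crossed, so the octave stays at 1.

G1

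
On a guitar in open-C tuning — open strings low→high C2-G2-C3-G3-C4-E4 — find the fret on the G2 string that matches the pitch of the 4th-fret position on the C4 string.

21

Fret 4 on C4 is MIDI 60 + 4 = 64 (E4). On the G2 string (open MIDI 43), that pitch is 64 − 43 = fret 21.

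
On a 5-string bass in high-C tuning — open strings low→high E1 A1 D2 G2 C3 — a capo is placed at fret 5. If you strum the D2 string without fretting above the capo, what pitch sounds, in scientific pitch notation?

The capo raises the open D2 by 5 semitones to G2; fretting 0 more gives D2 + 5 + 0 = D2 + 5 semitones = G2.

G2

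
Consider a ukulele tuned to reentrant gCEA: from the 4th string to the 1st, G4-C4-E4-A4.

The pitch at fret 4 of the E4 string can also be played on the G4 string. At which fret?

Fret 4 on E4 is MIDI 64 + 4 = 68 (G♯4). On the G4 string (open MIDI 67), that pitch is 68 − 67 = fret 1.

1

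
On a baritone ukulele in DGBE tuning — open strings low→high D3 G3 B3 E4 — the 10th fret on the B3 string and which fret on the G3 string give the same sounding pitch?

14

Fret 10 on B3 is MIDI 59 + 10 = 69 (A4). On the G3 string (open MIDI 55), that pitch is 69 − 55 = fret 14.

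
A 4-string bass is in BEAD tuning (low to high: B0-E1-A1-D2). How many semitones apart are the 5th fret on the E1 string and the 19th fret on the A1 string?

19 semitones

E1 at fret 5 → A1 (MIDI 33); A1 at fret 19 → E3 (MIDI 52).
33 − 52 = -19, so the two pitches are 19 semitones apart, with E3 the higher.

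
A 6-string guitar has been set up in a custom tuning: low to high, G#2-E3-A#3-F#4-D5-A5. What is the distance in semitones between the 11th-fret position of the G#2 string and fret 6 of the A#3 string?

9 semitones

G#2 at fret 11 → G3 (MIDI 55); A#3 at fret 6 → E4 (MIDI 64).
55 − 64 = -9, so the two pitches are 9 semitones apart, with E4 the higher.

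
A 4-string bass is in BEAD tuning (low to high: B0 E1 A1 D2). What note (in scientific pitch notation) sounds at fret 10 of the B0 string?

A1

Each fret is one semitone, so B0 + 10 = A1.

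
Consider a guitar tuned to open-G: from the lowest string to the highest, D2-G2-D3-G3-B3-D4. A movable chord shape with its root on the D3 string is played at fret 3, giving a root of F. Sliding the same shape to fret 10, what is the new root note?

Moving from fret 3 to fret 10 shifts the root by 7 semitones.
F up 7 semitones is C.

C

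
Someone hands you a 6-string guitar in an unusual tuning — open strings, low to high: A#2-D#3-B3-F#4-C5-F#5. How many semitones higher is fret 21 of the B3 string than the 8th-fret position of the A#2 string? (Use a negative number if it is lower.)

B3 at fret 21 → G#5 (MIDI 80); A#2 at fret 8 → F#3 (MIDI 54).
80 − 54 = 26, so the two pitches are 26 semitones apart.

26 semitones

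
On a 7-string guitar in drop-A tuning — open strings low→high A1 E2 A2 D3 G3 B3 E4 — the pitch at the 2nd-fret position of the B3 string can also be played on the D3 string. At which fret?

11

B3 at fret 2 is B3 + 2 semitones = C♯4.
The open D3 string is 9 semitones below the open B3, so the same pitch on the D3 string lies at fret 2 + 9 = 11.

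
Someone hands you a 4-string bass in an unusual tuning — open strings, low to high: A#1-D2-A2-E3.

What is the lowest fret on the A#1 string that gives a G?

From A#1, count semitones up the chromatic scale until reaching G: A#–B–C–C#–D–D#–E–F–F#–G — 9 steps.

9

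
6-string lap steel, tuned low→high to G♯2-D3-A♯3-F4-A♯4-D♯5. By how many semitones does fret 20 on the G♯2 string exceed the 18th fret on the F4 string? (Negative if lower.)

G♯2 at fret 20 → E4 (MIDI 64); F4 at fret 18 → B5 (MIDI 83).
64 − 83 = -19, so the two pitches are 19 semitones apart.

-19 semitones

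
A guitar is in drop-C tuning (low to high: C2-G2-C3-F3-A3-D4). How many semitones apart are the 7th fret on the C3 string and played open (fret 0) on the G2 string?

C3 at fret 7 → G3 (MIDI 55); G2 at fret 0 → G2 (MIDI 43).
55 − 43 = 12, so the two pitches are 12 semitones apart, with G3 the higher.

12 semitones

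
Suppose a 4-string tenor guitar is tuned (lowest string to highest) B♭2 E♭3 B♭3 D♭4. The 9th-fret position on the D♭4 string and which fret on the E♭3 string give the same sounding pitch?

19

D♭4 at fret 9 is D♭4 + 9 semitones = B♭4.
The open E♭3 string is 10 semitones below the open D♭4, so the same pitch on the E♭3 string lies at fret 9 + 10 = 19.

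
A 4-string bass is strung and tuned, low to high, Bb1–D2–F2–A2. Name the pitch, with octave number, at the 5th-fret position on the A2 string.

The open A2 string plus 5 semitones: A–Bb–B–C–Db–D.
The walk passes from B into C once, so the octave number goes from 2 to 3.

D3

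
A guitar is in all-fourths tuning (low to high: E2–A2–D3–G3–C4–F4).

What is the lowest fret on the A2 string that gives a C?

3

From A2, count semitones up the chromatic scale until reaching C: A–A#–B–C — 3 steps.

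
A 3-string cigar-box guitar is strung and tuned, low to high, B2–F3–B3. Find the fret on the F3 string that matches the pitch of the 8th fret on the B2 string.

B2 at fret 8 is B2 + 8 semitones = G3.
The open F3 string is 6 semitones above the open B2, so the same pitch on the F3 string lies at fret 8 − 6 = 2.

2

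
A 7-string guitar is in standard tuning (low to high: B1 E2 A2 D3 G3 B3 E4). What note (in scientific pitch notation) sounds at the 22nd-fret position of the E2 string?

D4

The open E2 string plus 22 semitones: E–F–F#–G–…–C–C#–D.
The walk passes from B into C 2 times, so the octave number goes from 2 to 4.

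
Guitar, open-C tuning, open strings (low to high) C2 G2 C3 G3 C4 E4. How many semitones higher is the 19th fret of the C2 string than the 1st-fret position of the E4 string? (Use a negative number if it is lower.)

C2 at fret 19 → G3 (MIDI 55); E4 at fret 1 → F4 (MIDI 65).
55 − 65 = -10, so the two pitches are 10 semitones apart.

-10 semitones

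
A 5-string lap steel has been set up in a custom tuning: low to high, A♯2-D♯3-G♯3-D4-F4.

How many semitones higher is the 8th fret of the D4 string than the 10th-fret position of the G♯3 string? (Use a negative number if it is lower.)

4 semitones

D4 at fret 8 → A♯4 (MIDI 70); G♯3 at fret 10 → F♯4 (MIDI 66).
70 − 66 = 4, so the two pitches are 4 semitones apart.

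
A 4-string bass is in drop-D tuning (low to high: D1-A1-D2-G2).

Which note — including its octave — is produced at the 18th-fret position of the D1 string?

D1 is MIDI 26. Adding 18 gives 44, which is G#2.

G#2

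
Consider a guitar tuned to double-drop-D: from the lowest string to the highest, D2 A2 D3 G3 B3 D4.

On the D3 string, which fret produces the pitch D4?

12

D4 is 12 semitones above the open D3 (D–D#–E–F–…–C–C#–D), so it sits at fret 12.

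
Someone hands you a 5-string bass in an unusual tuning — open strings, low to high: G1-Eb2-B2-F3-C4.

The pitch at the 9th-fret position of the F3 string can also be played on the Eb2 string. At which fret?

F3 at fret 9 is F3 + 9 semitones = D4.
The open Eb2 string is 14 semitones below the open F3, so the same pitch on the Eb2 string lies at fret 9 + 14 = 23.

23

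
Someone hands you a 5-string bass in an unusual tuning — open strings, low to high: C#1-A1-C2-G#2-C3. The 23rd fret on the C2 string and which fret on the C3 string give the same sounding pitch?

Fret 23 on C2 is MIDI 36 + 23 = 59 (B3). On the C3 string (open MIDI 48), that pitch is 59 − 48 = fret 11.

11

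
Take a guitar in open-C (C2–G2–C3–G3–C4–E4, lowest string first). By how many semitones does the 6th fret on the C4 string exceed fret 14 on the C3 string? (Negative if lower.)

4 semitones

C4 at fret 6 → F♯4 (MIDI 66); C3 at fret 14 → D4 (MIDI 62).
66 − 62 = 4, so the two pitches are 4 semitones apart.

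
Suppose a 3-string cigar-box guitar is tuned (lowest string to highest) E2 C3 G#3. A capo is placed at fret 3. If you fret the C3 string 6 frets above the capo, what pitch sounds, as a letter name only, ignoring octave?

The capo raises the open C3 by 3 semitones to D#3; fretting 6 more gives C3 + 3 + 6 = C3 + 9 semitones, landing on A.

A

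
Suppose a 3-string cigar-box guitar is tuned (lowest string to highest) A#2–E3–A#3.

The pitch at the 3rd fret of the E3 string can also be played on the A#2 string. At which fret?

9

E3 at fret 3 is E3 + 3 semitones = G3.
The open A#2 string is 6 semitones below the open E3, so the same pitch on the A#2 string lies at fret 3 + 6 = 9.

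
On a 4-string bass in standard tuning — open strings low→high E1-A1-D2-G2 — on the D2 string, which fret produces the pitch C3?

10

C3 is 10 semitones above the open D2 (D–D#–E–F–…–A#–B–C), so it sits at fret 10.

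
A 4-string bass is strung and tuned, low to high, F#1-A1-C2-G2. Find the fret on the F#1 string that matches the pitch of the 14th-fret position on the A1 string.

17

A1 at fret 14 is A1 + 14 semitones = B2.
The open F#1 string is 3 semitones below the open A1, so the same pitch on the F#1 string lies at fret 14 + 3 = 17.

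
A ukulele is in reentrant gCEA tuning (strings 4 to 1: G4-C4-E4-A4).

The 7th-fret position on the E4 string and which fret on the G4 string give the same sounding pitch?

4

E4 at fret 7 is E4 + 7 semitones = B4.
The open G4 string is 3 semitones above the open E4, so the same pitch on the G4 string lies at fret 7 − 3 = 4.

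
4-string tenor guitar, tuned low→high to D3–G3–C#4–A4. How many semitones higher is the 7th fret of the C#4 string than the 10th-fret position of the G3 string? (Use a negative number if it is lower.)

C#4 at fret 7 → G#4 (MIDI 68); G3 at fret 10 → F4 (MIDI 65).
68 − 65 = 3, so the two pitches are 3 semitones apart.

3 semitones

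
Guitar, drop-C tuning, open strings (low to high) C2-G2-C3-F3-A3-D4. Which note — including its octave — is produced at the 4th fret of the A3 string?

Each fret is one semitone, so A3 + 4 = C#4.
(Equivalently spelled Db4.)

C#4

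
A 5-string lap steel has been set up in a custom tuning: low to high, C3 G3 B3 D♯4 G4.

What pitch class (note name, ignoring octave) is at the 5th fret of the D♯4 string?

Each fret is one semitone, so D♯4 + 5 = G♯.

G♯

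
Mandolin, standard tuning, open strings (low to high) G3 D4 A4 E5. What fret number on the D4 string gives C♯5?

C♯5 is 11 semitones above the open D4 (D–D#–E–F–…–B–C–C#), so it sits at fret 11.

11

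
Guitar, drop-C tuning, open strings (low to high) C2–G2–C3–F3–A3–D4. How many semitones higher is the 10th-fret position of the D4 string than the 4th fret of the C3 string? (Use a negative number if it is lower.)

D4 at fret 10 → C5 (MIDI 72); C3 at fret 4 → E3 (MIDI 52).
72 − 52 = 20, so the two pitches are 20 semitones apart.

20 semitones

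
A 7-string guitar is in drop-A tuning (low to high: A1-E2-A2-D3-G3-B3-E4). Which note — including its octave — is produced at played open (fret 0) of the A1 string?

A1

Fret 0 is the open string itself, so the pitch is just A1.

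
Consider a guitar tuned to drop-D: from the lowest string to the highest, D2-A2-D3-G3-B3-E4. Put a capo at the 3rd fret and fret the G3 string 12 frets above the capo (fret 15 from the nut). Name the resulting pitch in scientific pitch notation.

The capo raises the open G3 by 3 semitones to A#3; fretting 12 more gives G3 + 3 + 12 = G3 + 15 semitones = A#4.
(Also written Bb.)

A#4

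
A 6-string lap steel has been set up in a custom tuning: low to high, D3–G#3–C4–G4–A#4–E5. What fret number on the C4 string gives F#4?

6

F#4 is 6 semitones above the open C4 (C–C#–D–D#–E–F–F#), so it sits at fret 6.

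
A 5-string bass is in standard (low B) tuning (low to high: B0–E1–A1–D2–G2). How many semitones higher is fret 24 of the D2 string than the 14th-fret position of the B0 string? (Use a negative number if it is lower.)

25 semitones

D2 at fret 24 → D4 (MIDI 62); B0 at fret 14 → C♯2 (MIDI 37).
62 − 37 = 25, so the two pitches are 25 semitones apart.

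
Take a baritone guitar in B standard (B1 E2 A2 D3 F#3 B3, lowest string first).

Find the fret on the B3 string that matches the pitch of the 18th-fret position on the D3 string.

D3 at fret 18 is D3 + 18 semitones = G#4.
The open B3 string is 9 semitones above the open D3, so the same pitch on the B3 string lies at fret 18 − 9 = 9.

9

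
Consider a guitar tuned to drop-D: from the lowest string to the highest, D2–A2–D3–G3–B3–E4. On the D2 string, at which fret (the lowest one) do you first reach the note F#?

4

From D2, count semitones up the chromatic scale until reaching F#: D–D#–E–F–F# — 4 steps.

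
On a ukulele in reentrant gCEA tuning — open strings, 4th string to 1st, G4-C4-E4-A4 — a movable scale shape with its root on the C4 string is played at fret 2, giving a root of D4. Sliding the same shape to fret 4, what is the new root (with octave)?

Moving from fret 2 to fret 4 shifts the root by 2 semitones.
D4 up 2 semitones is E4.

E4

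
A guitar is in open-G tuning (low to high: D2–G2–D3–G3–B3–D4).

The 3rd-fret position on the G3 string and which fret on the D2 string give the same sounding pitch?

20

Fret 3 on G3 is MIDI 55 + 3 = 58 (A#3). On the D2 string (open MIDI 38), that pitch is 58 − 38 = fret 20.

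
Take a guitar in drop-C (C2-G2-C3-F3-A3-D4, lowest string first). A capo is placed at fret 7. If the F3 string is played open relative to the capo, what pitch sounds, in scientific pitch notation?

C4

The capo raises the open F3 by 7 semitones to C4; fretting 0 more gives F3 + 7 + 0 = F3 + 7 semitones = C4.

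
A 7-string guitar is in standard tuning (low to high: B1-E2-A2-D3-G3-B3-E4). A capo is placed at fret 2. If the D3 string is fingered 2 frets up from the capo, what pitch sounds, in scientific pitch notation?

The capo raises the open D3 by 2 semitones to E3; fretting 2 more gives D3 + 2 + 2 = D3 + 4 semitones = F♯3.

F♯3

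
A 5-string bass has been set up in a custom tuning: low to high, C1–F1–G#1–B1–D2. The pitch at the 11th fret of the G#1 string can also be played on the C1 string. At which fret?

19

G#1 at fret 11 is G#1 + 11 semitones = G2.
The open C1 string is 8 semitones below the open G#1, so the same pitch on the C1 string lies at fret 11 + 8 = 19.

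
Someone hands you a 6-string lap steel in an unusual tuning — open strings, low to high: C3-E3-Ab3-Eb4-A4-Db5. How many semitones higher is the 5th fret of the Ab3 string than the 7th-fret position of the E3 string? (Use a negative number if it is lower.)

Ab3 at fret 5 → Db4 (MIDI 61); E3 at fret 7 → B3 (MIDI 59).
61 − 59 = 2, so the two pitches are 2 semitones apart.

2 semitones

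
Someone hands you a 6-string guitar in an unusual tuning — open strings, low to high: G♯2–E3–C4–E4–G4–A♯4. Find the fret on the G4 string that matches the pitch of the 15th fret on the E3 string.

E3 at fret 15 is E3 + 15 semitones = G4.
The open G4 string is 15 semitones above the open E3, so the same pitch on the G4 string lies at fret 15 − 15 = 0.

0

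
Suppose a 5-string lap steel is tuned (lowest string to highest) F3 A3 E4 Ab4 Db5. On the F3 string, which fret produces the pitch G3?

2

G3 is 2 semitones above the open F3 (F–Gb–G), so it sits at fret 2.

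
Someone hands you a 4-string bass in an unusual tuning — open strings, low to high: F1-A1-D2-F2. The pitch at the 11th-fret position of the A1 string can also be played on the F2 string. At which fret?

A1 at fret 11 is A1 + 11 semitones = A♭2.
The open F2 string is 8 semitones above the open A1, so the same pitch on the F2 string lies at fret 11 − 8 = 3.

3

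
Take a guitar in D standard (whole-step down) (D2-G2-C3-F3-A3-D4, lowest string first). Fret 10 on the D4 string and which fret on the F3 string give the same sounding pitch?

19

D4 at fret 10 is D4 + 10 semitones = C5.
The open F3 string is 9 semitones below the open D4, so the same pitch on the F3 string lies at fret 10 + 9 = 19.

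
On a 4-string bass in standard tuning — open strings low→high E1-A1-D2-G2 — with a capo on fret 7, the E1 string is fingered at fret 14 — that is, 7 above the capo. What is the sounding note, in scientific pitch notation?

The capo raises the open E1 by 7 semitones to B1; fretting 7 more gives E1 + 7 + 7 = E1 + 14 semitones = F#2.
(Also written Gb.)

F#2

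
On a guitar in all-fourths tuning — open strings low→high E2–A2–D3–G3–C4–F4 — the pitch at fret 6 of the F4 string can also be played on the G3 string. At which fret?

16

F4 at fret 6 is F4 + 6 semitones = B4.
The open G3 string is 10 semitones below the open F4, so the same pitch on the G3 string lies at fret 6 + 10 = 16.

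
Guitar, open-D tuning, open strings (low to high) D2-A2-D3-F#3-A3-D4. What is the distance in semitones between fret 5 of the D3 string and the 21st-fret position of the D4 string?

D3 at fret 5 → G3 (MIDI 55); D4 at fret 21 → B5 (MIDI 83).
55 − 83 = -28, so the two pitches are 28 semitones apart, with B5 the higher.

28 semitones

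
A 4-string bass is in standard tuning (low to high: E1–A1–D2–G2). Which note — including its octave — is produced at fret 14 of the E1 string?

F#2

The open E1 string plus 14 semitones: E–F–F#–G–…–E–F–F#.
The walk passes from B into C once, so the octave number goes from 1 to 2.
(Equivalently spelled Gb2.)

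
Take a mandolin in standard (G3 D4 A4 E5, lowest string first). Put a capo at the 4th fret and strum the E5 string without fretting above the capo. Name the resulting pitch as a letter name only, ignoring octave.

G#

The capo raises the open E5 by 4 semitones to G#5; fretting 0 more gives E5 + 4 + 0 = E5 + 4 semitones, landing on G#.
(Also written Ab.)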